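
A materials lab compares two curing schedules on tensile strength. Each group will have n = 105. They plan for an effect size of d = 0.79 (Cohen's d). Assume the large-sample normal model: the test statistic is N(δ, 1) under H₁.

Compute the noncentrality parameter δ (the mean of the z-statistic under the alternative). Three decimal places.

δ = d·√(n/2) = 0.79 × √(105/2) = 5.7241

δ ≈ 5.724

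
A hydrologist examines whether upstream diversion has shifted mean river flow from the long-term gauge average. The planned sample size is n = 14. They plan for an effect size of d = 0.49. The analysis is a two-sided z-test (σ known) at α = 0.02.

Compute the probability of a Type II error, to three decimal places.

Noncentrality parameter: δ = d·√n = 0.49 × √14 = 1.8334
Critical value for a two-sided test at α = 0.02: z_{α/2} = 2.326.
Power = Φ(δ − 2.326) + Φ(−δ − 2.326) = Φ(-0.493) + Φ(-4.160) = 0.3110 + 0.0000 = 0.3110.
Type II error: β = 1 − power = 1 − 0.3110 = 0.6890.

β ≈ 0.689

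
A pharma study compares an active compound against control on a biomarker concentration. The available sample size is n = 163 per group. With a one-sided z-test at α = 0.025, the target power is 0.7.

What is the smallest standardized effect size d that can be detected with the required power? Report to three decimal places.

Required noncentrality: δ = z_{0.025} + z_{0.30} = 1.960 + 0.524 = 2.484.
δ = d·√(n/2) ⇒ d = δ/√(n/2) = 2.484/√(163/2) = 0.2752.

d ≈ 0.275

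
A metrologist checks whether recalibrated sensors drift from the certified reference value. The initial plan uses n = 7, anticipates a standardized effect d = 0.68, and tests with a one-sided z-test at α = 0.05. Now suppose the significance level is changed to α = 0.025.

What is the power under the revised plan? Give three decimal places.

δ = d·√n = 0.68 × √7 = 1.7991 (unchanged). New critical value: z_{0.025} = 1.960.
Revised power = Φ(δ − 1.960) = Φ(-0.161) = 0.4361.

Power ≈ 0.436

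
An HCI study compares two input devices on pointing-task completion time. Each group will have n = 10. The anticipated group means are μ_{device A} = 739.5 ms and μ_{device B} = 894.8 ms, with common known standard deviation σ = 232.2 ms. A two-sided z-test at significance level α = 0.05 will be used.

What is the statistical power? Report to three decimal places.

Power ≈ 0.321

Standardized effect: d = |μ_{device A} − μ_{device B}| / σ = |739.5 − 894.8| / 232.2 = 0.6688
Noncentrality parameter: δ = d·√(n/2) = 0.6688 × √(10/2) = 1.4955
Two-sided α = 0.05 → critical value z_{0.025} = 1.960.
Power = Φ(δ − 1.960) + Φ(−δ − 1.960) = Φ(-0.464) + Φ(-3.455) = 0.3212 + 0.0003 = 0.3214.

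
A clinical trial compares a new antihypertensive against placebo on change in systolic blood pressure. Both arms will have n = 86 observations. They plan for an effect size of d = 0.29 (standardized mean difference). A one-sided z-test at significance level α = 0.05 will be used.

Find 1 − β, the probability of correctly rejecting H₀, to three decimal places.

Power ≈ 0.601

Noncentrality parameter: δ = d·√(n/2) = 0.29 × √(86/2) = 1.9017
One-sided α = 0.05 → critical value z_{0.05} = 1.645.
Power = P(Z > 1.645 − δ) = Φ(0.257) = 0.6013.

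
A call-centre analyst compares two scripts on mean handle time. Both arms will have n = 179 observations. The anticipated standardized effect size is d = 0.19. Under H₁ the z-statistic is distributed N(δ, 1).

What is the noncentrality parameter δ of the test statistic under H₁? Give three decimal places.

δ ≈ 1.797

The noncentrality parameter scales effect size by the design's sample-size factor: δ = d·√(n/2) = 0.19 × √(179/2) = 1.7975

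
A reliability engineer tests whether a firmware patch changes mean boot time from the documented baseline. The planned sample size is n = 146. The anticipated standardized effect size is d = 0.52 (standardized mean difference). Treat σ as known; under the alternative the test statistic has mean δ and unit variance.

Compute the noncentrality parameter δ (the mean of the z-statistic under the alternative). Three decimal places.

The noncentrality parameter scales effect size by the design's sample-size factor: δ = d·√n = 0.52 × √146 = 6.2832

δ ≈ 6.283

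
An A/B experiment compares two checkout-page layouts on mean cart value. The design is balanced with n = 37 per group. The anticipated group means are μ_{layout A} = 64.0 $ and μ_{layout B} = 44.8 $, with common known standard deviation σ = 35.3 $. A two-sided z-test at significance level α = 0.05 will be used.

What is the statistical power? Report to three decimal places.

Power ≈ 0.648

Standardized effect: d = |μ_{layout A} − μ_{layout B}| / σ = |64.0 − 44.8| / 35.3 = 0.5439
Noncentrality parameter: δ = d·√(n/2) = 0.5439 × √(37/2) = 2.3394
Critical value for a two-sided test at α = 0.05: z_{α/2} = 1.960.
Power = Φ(δ − 1.960) + Φ(−δ − 1.960) = Φ(0.379) + Φ(-4.299) = 0.6478 + 0.0000 = 0.6478.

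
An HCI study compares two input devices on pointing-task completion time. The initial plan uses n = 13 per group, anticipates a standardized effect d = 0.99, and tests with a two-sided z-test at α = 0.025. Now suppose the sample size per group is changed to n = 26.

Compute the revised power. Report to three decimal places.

With n = 26 per group: δ = d·√(n/2) = 0.99 × √(26/2) = 3.5695. Critical value z_{0.0125} = 2.241.
Revised power = Φ(δ − 2.241) + Φ(−δ − 2.241) = Φ(1.328) + Φ(-5.811) = 0.9079 + 0.0000 = 0.9079.

Power ≈ 0.908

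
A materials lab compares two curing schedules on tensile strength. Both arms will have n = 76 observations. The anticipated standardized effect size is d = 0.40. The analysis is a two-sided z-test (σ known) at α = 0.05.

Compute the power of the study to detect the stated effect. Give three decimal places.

Noncentrality parameter: δ = d·√(n/2) = 0.40 × √(76/2) = 2.4658
Two-sided α = 0.05 → critical value z_{0.025} = 1.960.
Power = Φ(δ − 1.960) + Φ(−δ − 1.960) = Φ(0.506) + Φ(-4.426) = 0.6935 + 0.0000 = 0.6935.

Power ≈ 0.694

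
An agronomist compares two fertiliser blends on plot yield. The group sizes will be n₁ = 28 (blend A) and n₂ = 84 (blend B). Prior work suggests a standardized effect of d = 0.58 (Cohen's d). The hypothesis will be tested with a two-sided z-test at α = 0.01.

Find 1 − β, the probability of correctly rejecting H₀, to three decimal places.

Power ≈ 0.533

Noncentrality parameter: λ = d / √(1/n₁ + 1/n₂) = 0.58 / √(1/28 + 1/84) = 2.6579
Critical value for a two-sided test at α = 0.01: z_{α/2} = 2.576.
Power = Φ(λ − 2.576) + Φ(−λ − 2.576) = Φ(0.082) + Φ(-5.234) = 0.5327 + 0.0000 = 0.5327.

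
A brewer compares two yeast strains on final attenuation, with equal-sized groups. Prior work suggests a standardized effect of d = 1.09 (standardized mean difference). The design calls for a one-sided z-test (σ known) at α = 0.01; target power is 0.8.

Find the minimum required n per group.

For power 0.8 need Φ(δ − z_{0.01}) = 0.8, so δ = z_{0.01} + z_{0.20} = 2.326 + 0.842 = 3.168.
δ = d·√(n/2) ⇒ n = 2(δ/d)² = 2 × (3.168 / 1.09)² = 16.89.
Round up to the next whole unit.

n = 17 per group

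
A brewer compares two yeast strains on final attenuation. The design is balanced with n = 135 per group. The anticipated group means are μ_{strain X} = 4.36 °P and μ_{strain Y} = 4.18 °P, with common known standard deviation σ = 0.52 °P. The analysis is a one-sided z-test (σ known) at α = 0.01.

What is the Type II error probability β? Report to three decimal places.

β ≈ 0.302

Standardized effect: d = |μ_{strain X} − μ_{strain Y}| / σ = |4.36 − 4.18| / 0.52 = 0.3462
Noncentrality parameter: δ = d·√(n/2) = 0.3462 × √(135/2) = 2.8439
One-sided α = 0.01 → critical value z_{0.01} = 2.326.
Power = P(Z > 2.326 − δ) = Φ(0.518) = 0.6976.
Type II error: β = 1 − power = 1 − 0.6976 = 0.3024.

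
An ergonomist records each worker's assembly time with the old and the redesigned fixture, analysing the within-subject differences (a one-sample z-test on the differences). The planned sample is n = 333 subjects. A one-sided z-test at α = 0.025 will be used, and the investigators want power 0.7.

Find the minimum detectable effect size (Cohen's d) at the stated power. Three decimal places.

Required noncentrality: δ = z_{0.025} + z_{0.30} = 1.960 + 0.524 = 2.484.
δ = d·√n ⇒ d = δ/√n = 2.484/√333 = 0.1361.

d ≈ 0.136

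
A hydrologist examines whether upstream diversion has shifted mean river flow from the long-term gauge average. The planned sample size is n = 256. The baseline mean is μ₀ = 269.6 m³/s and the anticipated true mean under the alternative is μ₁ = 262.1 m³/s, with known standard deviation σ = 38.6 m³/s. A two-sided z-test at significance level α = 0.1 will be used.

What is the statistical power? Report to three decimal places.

Power ≈ 0.928

Standardized effect: d = |μ₁ − μ₀| / σ = |262.1 − 269.6| / 38.6 = 0.1943
Noncentrality parameter: δ = d·√n = 0.1943 × √256 = 3.1088
Critical value for a two-sided test at α = 0.1: z_{α/2} = 1.645.
Power = Φ(δ − 1.645) + Φ(−δ − 1.645) = Φ(1.464) + Φ(-4.754) = 0.9284 + 0.0000 = 0.9284.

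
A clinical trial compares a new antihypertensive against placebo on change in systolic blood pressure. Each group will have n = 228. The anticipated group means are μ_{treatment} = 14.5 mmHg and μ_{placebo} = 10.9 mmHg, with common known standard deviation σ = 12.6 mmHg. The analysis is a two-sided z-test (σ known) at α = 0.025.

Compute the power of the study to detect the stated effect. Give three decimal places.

Standardized effect: d = |μ_{treatment} − μ_{placebo}| / σ = |14.5 − 10.9| / 12.6 = 0.2857
Noncentrality parameter: δ = d·√(n/2) = 0.2857 × √(228/2) = 3.0506
Two-sided α = 0.025 → critical value z_{0.0125} = 2.241.
Power = Φ(δ − 2.241) + Φ(−δ − 2.241) = Φ(0.809) + Φ(-5.292) = 0.7908 + 0.0000 = 0.7908.

Power ≈ 0.791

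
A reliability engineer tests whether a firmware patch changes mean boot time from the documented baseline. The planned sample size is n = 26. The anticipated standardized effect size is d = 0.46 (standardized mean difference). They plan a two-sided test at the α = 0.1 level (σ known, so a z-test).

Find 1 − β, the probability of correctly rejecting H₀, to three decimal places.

Noncentrality parameter: δ = d·√n = 0.46 × √26 = 2.3455
Two-sided α = 0.1 → critical value z_{0.05} = 1.645.
Power = Φ(δ − 1.645) + Φ(−δ − 1.645) = Φ(0.701) + Φ(-3.990) = 0.7583 + 0.0000 = 0.7583.

Power ≈ 0.758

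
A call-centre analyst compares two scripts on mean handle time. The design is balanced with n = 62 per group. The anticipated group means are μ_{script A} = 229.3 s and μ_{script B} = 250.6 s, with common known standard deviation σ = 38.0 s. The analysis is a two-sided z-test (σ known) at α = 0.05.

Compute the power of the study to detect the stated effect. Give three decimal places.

Power ≈ 0.877

Standardized effect: d = |μ_{script A} − μ_{script B}| / σ = |229.3 − 250.6| / 38.0 = 0.5605
Noncentrality parameter: δ = d·√(n/2) = 0.5605 × √(62/2) = 3.1209
Critical value for a two-sided test at α = 0.05: z_{α/2} = 1.960.
Power = Φ(δ − 1.960) + Φ(−δ − 1.960) = Φ(1.161) + Φ(-5.081) = 0.8772 + 0.0000 = 0.8772.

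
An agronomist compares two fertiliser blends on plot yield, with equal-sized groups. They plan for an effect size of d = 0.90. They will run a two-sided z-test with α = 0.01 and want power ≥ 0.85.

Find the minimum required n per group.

Set Φ(δ − 2.576) = 0.85; then δ − 2.576 = Φ⁻¹(0.85) = 1.036, giving δ = 3.612.
(The Φ(−δ − z_{α/2}) term is vanishingly small for δ > 0 and is dropped in the standard sample-size formula.)
δ = d·√(n/2) ⇒ n = 2(δ/d)² = 2 × (3.612 / 0.90)² = 32.22.
Round up to the next whole unit.

n = 33 per group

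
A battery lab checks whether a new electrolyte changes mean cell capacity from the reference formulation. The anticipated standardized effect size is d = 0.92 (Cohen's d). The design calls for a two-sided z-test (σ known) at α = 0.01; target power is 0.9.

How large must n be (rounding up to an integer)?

n = 18

For power 0.9 need Φ(δ − z_{0.005}) = 0.9, so δ = z_{0.005} + z_{0.10} = 2.576 + 1.282 = 3.857.
(The Φ(−δ − z_{α/2}) term is vanishingly small for δ > 0 and is dropped in the standard sample-size formula.)
δ = d·√n ⇒ n = (δ/d)² = (3.857 / 0.92)² = 17.58.
Round up to the next whole unit.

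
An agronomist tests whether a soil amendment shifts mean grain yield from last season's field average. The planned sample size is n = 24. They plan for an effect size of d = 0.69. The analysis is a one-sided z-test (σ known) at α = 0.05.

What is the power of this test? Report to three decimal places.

Noncentrality parameter: λ = d·√n = 0.69 × √24 = 3.3803
Critical value for a one-sided test at α = 0.05: z_α = 1.645.
Power = P(Z > 1.645 − λ) = Φ(1.735) = 0.9587.

Power ≈ 0.959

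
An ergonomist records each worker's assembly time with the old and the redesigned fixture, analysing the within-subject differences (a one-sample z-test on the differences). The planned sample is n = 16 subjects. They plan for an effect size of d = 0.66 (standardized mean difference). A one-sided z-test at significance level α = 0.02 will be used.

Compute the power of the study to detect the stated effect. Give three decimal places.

Noncentrality parameter: δ = d·√n = 0.66 × √16 = 2.6400
Critical value for a one-sided test at α = 0.02: z_α = 2.054.
Power = P(Z > 2.054 − δ) = Φ(0.586) = 0.7211.

Power ≈ 0.721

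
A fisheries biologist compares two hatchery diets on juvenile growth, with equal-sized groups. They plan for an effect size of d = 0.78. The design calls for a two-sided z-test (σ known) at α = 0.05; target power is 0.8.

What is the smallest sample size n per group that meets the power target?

n = 26 per group

Set Φ(δ − 1.960) = 0.8; then δ − 1.960 = Φ⁻¹(0.8) = 0.842, giving δ = 2.802.
(The Φ(−δ − z_{α/2}) term is vanishingly small for δ > 0 and is dropped in the standard sample-size formula.)
δ = d·√(n/2) ⇒ n = 2(δ/d)² = 2 × (2.802 / 0.78)² = 25.80.
Round up to the next whole unit.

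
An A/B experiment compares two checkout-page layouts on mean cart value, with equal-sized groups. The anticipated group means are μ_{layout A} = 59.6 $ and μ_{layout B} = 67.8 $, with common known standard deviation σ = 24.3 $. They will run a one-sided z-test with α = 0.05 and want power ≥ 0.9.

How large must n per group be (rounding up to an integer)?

n = 151 per group

Standardized effect: d = |μ_{layout A} − μ_{layout B}| / σ = |59.6 − 67.8| / 24.3 = 0.3374
For power 0.9 need Φ(δ − z_{0.05}) = 0.9, so δ = z_{0.05} + z_{0.10} = 1.645 + 1.282 = 2.926.
δ = d·√(n/2) ⇒ n = 2(δ/d)² = 2 × (2.926 / 0.3374)² = 150.41.
Round up to the next whole unit.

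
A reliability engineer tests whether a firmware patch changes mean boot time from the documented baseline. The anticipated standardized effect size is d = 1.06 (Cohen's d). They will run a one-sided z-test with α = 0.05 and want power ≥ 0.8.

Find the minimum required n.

Set Φ(δ − 1.645) = 0.8; then δ − 1.645 = Φ⁻¹(0.8) = 0.842, giving δ = 2.486.
δ = d·√n ⇒ n = (δ/d)² = (2.486 / 1.06)² = 5.50.
Round up to the next whole unit.

n = 6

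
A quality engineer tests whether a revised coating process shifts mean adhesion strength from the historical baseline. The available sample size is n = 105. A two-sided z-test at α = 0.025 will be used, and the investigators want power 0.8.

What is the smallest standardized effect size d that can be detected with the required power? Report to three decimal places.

Need Φ(δ − 2.241) = 0.8, so δ = 2.241 + 0.842 = 3.083.
(The second rejection-region term Φ(−δ − z_{α/2}) is negligible and dropped.)
δ = d·√n ⇒ d = δ/√n = 3.083/√105 = 0.3009.

d ≈ 0.301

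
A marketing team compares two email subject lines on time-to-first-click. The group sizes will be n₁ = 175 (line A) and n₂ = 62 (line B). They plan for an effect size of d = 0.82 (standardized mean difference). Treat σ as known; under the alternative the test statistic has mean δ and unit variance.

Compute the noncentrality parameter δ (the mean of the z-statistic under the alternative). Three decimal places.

δ ≈ 5.548

δ = d / √(1/n₁ + 1/n₂) = 0.82 / √(1/175 + 1/62) = 5.5482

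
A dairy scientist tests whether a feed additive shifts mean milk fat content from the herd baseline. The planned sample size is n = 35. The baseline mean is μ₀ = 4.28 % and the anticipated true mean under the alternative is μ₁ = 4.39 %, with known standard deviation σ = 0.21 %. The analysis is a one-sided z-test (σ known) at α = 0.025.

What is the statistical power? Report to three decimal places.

Power ≈ 0.873

Standardized effect: d = |μ₁ − μ₀| / σ = |4.39 − 4.28| / 0.21 = 0.5238
Noncentrality parameter: δ = d·√n = 0.5238 × √35 = 3.0989
Critical value for a one-sided test at α = 0.025: z_α = 1.960.
Power = P(Z > 1.960 − δ) = Φ(1.139) = 0.8726.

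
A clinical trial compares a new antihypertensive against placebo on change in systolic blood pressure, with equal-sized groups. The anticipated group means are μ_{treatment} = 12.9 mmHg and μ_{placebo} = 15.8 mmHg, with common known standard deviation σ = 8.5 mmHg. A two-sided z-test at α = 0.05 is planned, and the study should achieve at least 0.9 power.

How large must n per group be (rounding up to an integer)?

Standardized effect: d = |μ_{treatment} − μ_{placebo}| / σ = |12.9 − 15.8| / 8.5 = 0.3412
For power 0.9 need Φ(δ − z_{0.025}) = 0.9, so δ = z_{0.025} + z_{0.10} = 1.960 + 1.282 = 3.242.
(For δ > 0 the lower-tail rejection region contributes negligibly to power, so the one-term inversion is standard.)
δ = d·√(n/2) ⇒ n = 2(δ/d)² = 2 × (3.242 / 0.3412)² = 180.54.
Rounding up, n = 181 per group.

n = 181 per group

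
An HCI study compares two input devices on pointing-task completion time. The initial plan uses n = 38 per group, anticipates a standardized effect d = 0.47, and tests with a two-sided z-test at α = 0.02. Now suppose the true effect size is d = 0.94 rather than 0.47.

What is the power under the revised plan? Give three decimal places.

Power ≈ 0.962

With d = 0.94: δ = d·√(n/2) = 0.94 × √(38/2) = 4.0974. Critical value z_{0.01} = 2.326.
Revised power = Φ(δ − 2.326) + Φ(−δ − 2.326) = Φ(1.771) + Φ(-6.424) = 0.9617 + 0.0000 = 0.9617.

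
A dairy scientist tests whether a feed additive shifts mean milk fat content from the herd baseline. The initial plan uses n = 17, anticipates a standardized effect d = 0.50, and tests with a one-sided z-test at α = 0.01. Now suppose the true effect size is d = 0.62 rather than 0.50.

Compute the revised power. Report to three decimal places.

With d = 0.62: δ = d·√n = 0.62 × √17 = 2.5563. Critical value z_{0.01} = 2.326.
Revised power = P(Z > 2.326 − δ) = Φ(0.230) = 0.5909.

Power ≈ 0.591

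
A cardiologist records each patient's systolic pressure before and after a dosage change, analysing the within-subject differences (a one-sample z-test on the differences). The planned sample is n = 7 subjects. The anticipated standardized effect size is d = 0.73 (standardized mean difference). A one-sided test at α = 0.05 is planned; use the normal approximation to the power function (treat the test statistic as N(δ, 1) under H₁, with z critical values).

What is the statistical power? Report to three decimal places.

Noncentrality parameter: λ = d·√n = 0.73 × √7 = 1.9314
Critical value for a one-sided test at α = 0.05: z_α = 1.645.
Power = P(Z > 1.645 − λ) = Φ(0.287) = 0.6128.

Power ≈ 0.613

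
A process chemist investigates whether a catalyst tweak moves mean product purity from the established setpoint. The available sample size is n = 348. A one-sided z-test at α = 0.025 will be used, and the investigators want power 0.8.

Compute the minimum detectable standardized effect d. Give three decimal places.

d ≈ 0.150

Required noncentrality: δ = z_{0.025} + z_{0.20} = 1.960 + 0.842 = 2.802.
δ = d·√n ⇒ d = δ/√n = 2.802/√348 = 0.1502.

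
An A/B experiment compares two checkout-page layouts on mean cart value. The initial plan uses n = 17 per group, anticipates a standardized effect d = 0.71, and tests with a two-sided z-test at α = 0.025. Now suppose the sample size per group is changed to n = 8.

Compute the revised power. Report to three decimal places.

Power ≈ 0.206

With n = 8 per group: δ = d·√(n/2) = 0.71 × √(8/2) = 1.4200. Critical value z_{0.0125} = 2.241.
Revised power = Φ(δ − 2.241) + Φ(−δ − 2.241) = Φ(-0.821) + Φ(-3.661) = 0.2057 + 0.0001 = 0.2058.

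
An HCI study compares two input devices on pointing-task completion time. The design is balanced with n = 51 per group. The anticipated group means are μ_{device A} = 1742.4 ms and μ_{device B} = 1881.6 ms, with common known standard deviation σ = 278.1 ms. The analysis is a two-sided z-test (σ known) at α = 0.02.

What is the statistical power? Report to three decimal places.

Standardized effect: d = |μ_{device A} − μ_{device B}| / σ = |1742.4 − 1881.6| / 278.1 = 0.5005
Noncentrality parameter: δ = d·√(n/2) = 0.5005 × √(51/2) = 2.5276
Two-sided α = 0.02 → critical value z_{0.01} = 2.326.
Power = Φ(δ − 2.326) + Φ(−δ − 2.326) = Φ(0.201) + Φ(-4.854) = 0.5797 + 0.0000 = 0.5797.

Power ≈ 0.580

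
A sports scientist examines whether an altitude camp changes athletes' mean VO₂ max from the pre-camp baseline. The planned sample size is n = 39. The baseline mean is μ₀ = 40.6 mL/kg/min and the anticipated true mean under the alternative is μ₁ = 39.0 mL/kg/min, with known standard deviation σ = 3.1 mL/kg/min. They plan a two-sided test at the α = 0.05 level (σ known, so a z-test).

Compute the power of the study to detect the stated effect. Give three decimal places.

Standardized effect: d = |μ₁ − μ₀| / σ = |39.0 − 40.6| / 3.1 = 0.5161
Noncentrality parameter: δ = d·√n = 0.5161 × √39 = 3.2232
Two-sided α = 0.05 → critical value z_{0.025} = 1.960.
Power = Φ(δ − 1.960) + Φ(−δ − 1.960) = Φ(1.263) + Φ(-5.183) = 0.8968 + 0.0000 = 0.8968.

Power ≈ 0.897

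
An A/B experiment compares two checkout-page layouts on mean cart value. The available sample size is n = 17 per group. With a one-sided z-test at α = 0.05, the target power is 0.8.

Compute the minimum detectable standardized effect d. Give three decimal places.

d ≈ 0.853

Need Φ(δ − 1.645) = 0.8, so δ = 1.645 + 0.842 = 2.486.
δ = d·√(n/2) ⇒ d = δ/√(n/2) = 2.486/√(17/2) = 0.8529.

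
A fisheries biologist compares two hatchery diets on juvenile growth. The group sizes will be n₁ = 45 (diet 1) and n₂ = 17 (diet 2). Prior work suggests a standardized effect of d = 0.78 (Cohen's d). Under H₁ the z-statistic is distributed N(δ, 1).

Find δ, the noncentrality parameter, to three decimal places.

δ = d / √(1/n₁ + 1/n₂) = 0.78 / √(1/45 + 1/17) = 2.7399

δ ≈ 2.740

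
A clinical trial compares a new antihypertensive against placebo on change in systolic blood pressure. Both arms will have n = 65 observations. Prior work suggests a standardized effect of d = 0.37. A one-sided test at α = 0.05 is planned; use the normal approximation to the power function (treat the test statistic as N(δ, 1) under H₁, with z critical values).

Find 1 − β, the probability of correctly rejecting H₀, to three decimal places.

Noncentrality parameter: δ = d·√(n/2) = 0.37 × √(65/2) = 2.1093
Critical value for a one-sided test at α = 0.05: z_α = 1.645.
Power = P(Z > 1.645 − δ) = Φ(0.464) = 0.6788.

Power ≈ 0.679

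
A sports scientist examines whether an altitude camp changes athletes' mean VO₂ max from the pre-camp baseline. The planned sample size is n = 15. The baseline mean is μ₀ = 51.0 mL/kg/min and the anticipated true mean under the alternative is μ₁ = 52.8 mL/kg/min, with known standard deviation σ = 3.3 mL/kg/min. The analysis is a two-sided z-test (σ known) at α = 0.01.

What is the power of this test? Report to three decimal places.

Power ≈ 0.322

Standardized effect: d = |μ₁ − μ₀| / σ = |52.8 − 51.0| / 3.3 = 0.5455
Noncentrality parameter: δ = d·√n = 0.5455 × √15 = 2.1125
Two-sided α = 0.01 → critical value z_{0.005} = 2.576.
Power = Φ(δ − 2.576) + Φ(−δ − 2.576) = Φ(-0.463) + Φ(-4.688) = 0.3216 + 0.0000 = 0.3216.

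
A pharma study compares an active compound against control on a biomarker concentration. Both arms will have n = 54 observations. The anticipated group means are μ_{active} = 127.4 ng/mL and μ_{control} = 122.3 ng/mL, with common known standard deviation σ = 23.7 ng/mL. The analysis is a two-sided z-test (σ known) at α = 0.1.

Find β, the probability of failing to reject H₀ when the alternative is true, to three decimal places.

Standardized effect: d = |μ_{active} − μ_{control}| / σ = |127.4 − 122.3| / 23.7 = 0.2152
Noncentrality parameter: λ = d·√(n/2) = 0.2152 × √(54/2) = 1.1182
Two-sided α = 0.1 → critical value z_{0.05} = 1.645.
Power = Φ(λ − 1.645) + Φ(−λ − 1.645) = Φ(-0.527) + Φ(-2.763) = 0.2992 + 0.0029 = 0.3021.
Type II error: β = 1 − power = 1 − 0.3021 = 0.6979.

β ≈ 0.698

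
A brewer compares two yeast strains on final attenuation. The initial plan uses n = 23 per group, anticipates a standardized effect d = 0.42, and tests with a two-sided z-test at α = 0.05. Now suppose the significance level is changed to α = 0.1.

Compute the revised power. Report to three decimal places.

δ = d·√(n/2) = 0.42 × √(23/2) = 1.4243 (unchanged). New critical value: z_{0.05} = 1.645.
Revised power = Φ(δ − 1.645) + Φ(−δ − 1.645) = Φ(-0.221) + Φ(-3.069) = 0.4127 + 0.0011 = 0.4138.

Power ≈ 0.414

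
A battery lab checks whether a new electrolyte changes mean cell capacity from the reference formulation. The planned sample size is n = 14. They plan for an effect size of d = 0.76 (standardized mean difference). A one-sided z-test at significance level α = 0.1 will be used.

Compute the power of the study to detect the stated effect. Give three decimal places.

Power ≈ 0.941

Noncentrality parameter: δ = d·√n = 0.76 × √14 = 2.8437
Critical value for a one-sided test at α = 0.1: z_α = 1.282.
Power = Φ(δ − 1.282) = Φ(1.562) = 0.9409.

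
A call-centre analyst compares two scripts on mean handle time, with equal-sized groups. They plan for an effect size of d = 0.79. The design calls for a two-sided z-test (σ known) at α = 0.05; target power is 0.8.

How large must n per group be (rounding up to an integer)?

n = 26 per group

For power 0.8 need Φ(δ − z_{0.025}) = 0.8, so δ = z_{0.025} + z_{0.20} = 1.960 + 0.842 = 2.802.
(For δ > 0 the lower-tail rejection region contributes negligibly to power, so the one-term inversion is standard.)
δ = d·√(n/2) ⇒ n = 2(δ/d)² = 2 × (2.802 / 0.79)² = 25.15.
Rounding up, n = 26 per group.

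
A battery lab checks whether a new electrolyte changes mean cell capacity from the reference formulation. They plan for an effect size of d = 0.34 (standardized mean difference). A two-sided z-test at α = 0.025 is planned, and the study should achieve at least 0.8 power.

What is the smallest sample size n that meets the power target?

For power 0.8 need Φ(δ − z_{0.0125}) = 0.8, so δ = z_{0.0125} + z_{0.20} = 2.241 + 0.842 = 3.083.
(Ignoring the negligible lower-tail rejection probability gives the usual closed-form inversion.)
δ = d·√n ⇒ n = (δ/d)² = (3.083 / 0.34)² = 82.22.
Round up to the next whole unit.

n = 83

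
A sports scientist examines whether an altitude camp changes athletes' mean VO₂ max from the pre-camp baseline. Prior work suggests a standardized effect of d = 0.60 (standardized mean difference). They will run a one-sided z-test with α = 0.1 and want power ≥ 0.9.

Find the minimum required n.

Set Φ(δ − 1.282) = 0.9; then δ − 1.282 = Φ⁻¹(0.9) = 1.282, giving δ = 2.563.
δ = d·√n ⇒ n = (δ/d)² = (2.563 / 0.60)² = 18.25.
Round up to the next whole unit.

n = 19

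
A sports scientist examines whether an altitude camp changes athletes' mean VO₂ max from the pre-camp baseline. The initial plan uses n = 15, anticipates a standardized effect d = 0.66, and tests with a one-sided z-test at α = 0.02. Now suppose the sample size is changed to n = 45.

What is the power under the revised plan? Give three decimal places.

Power ≈ 0.991

With n = 45: δ = d·√n = 0.66 × √45 = 4.4274. Critical value z_{0.02} = 2.054.
Revised power = P(Z > 2.054 − δ) = Φ(2.374) = 0.9912.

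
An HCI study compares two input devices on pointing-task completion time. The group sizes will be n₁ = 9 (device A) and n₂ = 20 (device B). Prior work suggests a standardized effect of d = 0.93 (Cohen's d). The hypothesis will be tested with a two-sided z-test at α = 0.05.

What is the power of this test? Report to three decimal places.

Power ≈ 0.639

Noncentrality parameter: δ = d / √(1/n₁ + 1/n₂) = 0.93 / √(1/9 + 1/20) = 2.3170
Two-sided α = 0.05 → critical value z_{0.025} = 1.960.
Power = Φ(δ − 1.960) + Φ(−δ − 1.960) = Φ(0.357) + Φ(-4.277) = 0.6395 + 0.0000 = 0.6395.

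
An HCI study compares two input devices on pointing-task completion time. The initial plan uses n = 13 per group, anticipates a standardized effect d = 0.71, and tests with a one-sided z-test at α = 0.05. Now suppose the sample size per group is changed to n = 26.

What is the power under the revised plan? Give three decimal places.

With n = 26 per group: δ = d·√(n/2) = 0.71 × √(26/2) = 2.5599. Critical value z_{0.05} = 1.645.
Revised power = P(Z > 1.645 − δ) = Φ(0.915) = 0.8199.

Power ≈ 0.820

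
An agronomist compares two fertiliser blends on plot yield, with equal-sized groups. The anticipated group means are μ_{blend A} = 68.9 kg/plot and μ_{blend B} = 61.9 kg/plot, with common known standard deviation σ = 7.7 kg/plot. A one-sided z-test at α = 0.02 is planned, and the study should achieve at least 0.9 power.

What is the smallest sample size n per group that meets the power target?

Standardized effect: d = |μ_{blend A} − μ_{blend B}| / σ = |68.9 − 61.9| / 7.7 = 0.9091
For power 0.9 need Φ(δ − z_{0.02}) = 0.9, so δ = z_{0.02} + z_{0.10} = 2.054 + 1.282 = 3.335.
δ = d·√(n/2) ⇒ n = 2(δ/d)² = 2 × (3.335 / 0.9091)² = 26.92.
Rounding up, n = 27 per group.

n = 27 per group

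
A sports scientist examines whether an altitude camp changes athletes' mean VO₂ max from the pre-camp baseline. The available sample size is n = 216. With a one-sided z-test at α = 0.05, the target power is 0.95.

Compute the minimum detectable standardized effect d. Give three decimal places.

Need Φ(δ − 1.645) = 0.95, so δ = 1.645 + 1.645 = 3.290.
δ = d·√n ⇒ d = δ/√n = 3.290/√216 = 0.2238.

d ≈ 0.224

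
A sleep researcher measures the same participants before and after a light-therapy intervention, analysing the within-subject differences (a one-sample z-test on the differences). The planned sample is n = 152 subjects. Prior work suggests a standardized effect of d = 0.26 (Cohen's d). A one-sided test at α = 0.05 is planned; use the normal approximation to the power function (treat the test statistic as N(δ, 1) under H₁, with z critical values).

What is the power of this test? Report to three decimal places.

Noncentrality parameter: λ = d·√n = 0.26 × √152 = 3.2055
Critical value for a one-sided test at α = 0.05: z_α = 1.645.
Power = P(Z > 1.645 − λ) = Φ(1.561) = 0.9407.

Power ≈ 0.941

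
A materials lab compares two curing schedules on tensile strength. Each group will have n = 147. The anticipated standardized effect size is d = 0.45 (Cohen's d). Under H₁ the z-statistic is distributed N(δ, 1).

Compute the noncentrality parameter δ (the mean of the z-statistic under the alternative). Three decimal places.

δ = d·√(n/2) = 0.45 × √(147/2) = 3.8579

δ ≈ 3.858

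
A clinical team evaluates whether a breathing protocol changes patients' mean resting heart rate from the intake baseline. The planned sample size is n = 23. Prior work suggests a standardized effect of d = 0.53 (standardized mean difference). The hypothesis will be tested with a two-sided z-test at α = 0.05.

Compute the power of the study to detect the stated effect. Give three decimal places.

Power ≈ 0.720

Noncentrality parameter: λ = d·√n = 0.53 × √23 = 2.5418
Two-sided α = 0.05 → critical value z_{0.025} = 1.960.
Power = Φ(λ − 1.960) + Φ(−λ − 1.960) = Φ(0.582) + Φ(-4.502) = 0.7197 + 0.0000 = 0.7197.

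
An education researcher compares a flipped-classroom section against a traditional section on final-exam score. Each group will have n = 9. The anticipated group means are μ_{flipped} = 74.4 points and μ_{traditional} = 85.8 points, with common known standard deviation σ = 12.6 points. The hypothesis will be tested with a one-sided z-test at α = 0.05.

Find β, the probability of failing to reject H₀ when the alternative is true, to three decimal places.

β ≈ 0.392

Standardized effect: d = |μ_{flipped} − μ_{traditional}| / σ = |74.4 − 85.8| / 12.6 = 0.9048
Noncentrality parameter: δ = d·√(n/2) = 0.9048 × √(9/2) = 1.9193
One-sided α = 0.05 → critical value z_{0.05} = 1.645.
Power = Φ(δ − 1.645) = Φ(0.274) = 0.6081.
Type II error: β = 1 − power = 1 − 0.6081 = 0.3919.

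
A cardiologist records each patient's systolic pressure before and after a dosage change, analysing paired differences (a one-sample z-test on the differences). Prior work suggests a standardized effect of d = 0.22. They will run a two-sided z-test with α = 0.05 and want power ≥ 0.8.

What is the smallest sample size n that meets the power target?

For power 0.8 need Φ(δ − z_{0.025}) = 0.8, so δ = z_{0.025} + z_{0.20} = 1.960 + 0.842 = 2.802.
(The Φ(−δ − z_{α/2}) term is vanishingly small for δ > 0 and is dropped in the standard sample-size formula.)
δ = d·√n ⇒ n = (δ/d)² = (2.802 / 0.22)² = 162.17.
Rounding up, n = 163.

n = 163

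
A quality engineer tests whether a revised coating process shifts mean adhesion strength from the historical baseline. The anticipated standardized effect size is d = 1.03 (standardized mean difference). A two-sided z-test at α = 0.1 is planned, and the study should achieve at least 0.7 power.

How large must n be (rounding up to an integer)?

For power 0.7 need Φ(δ − z_{0.05}) = 0.7, so δ = z_{0.05} + z_{0.30} = 1.645 + 0.524 = 2.169.
(For δ > 0 the lower-tail rejection region contributes negligibly to power, so the one-term inversion is standard.)
δ = d·√n ⇒ n = (δ/d)² = (2.169 / 1.03)² = 4.44.
Rounding up, n = 5.

n = 5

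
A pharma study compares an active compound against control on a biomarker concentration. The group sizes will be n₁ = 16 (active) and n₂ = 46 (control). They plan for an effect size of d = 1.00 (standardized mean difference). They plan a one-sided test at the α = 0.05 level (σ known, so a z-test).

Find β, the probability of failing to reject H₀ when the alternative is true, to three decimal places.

β ≈ 0.036

Noncentrality parameter: λ = d / √(1/n₁ + 1/n₂) = 1.00 / √(1/16 + 1/46) = 3.4454
Critical value for a one-sided test at α = 0.05: z_α = 1.645.
Power = Φ(λ − 1.645) = Φ(1.801) = 0.9641.
Type II error: β = 1 − power = 1 − 0.9641 = 0.0359.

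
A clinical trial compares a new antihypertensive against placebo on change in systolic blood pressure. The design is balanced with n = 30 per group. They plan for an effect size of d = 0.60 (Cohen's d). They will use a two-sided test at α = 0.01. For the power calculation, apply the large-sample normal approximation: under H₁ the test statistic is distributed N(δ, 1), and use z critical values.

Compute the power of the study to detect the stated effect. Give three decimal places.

Noncentrality parameter: δ = d·√(n/2) = 0.60 × √(30/2) = 2.3238
Two-sided α = 0.01 → critical value z_{0.005} = 2.576.
Power = Φ(δ − 2.576) + Φ(−δ − 2.576) = Φ(-0.252) + Φ(-4.900) = 0.4005 + 0.0000 = 0.4005.

Power ≈ 0.401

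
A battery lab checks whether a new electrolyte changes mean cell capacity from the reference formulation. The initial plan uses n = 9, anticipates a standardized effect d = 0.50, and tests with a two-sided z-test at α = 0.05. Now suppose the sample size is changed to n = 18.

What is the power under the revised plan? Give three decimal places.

Power ≈ 0.564

With n = 18: δ = d·√n = 0.50 × √18 = 2.1213. Critical value z_{0.025} = 1.960.
Revised power = Φ(δ − 1.960) + Φ(−δ − 1.960) = Φ(0.161) + Φ(-4.081) = 0.5641 + 0.0000 = 0.5641.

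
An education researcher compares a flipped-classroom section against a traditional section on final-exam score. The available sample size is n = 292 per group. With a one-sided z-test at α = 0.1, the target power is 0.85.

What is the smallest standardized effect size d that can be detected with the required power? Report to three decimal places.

Need Φ(δ − 1.282) = 0.85, so δ = 1.282 + 1.036 = 2.318.
δ = d·√(n/2) ⇒ d = δ/√(n/2) = 2.318/√(292/2) = 0.1918.

d ≈ 0.192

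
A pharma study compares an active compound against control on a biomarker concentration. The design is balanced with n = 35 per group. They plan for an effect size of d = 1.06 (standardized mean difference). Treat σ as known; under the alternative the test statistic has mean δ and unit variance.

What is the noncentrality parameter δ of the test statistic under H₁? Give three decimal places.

δ = d·√(n/2) = 1.06 × √(35/2) = 4.4343

δ ≈ 4.434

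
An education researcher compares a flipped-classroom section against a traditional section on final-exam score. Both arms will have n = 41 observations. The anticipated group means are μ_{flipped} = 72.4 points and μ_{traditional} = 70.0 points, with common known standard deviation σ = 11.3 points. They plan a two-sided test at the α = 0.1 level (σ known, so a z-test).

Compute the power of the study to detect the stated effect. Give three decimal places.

Standardized effect: d = |μ_{flipped} − μ_{traditional}| / σ = |72.4 − 70.0| / 11.3 = 0.2124
Noncentrality parameter: λ = d·√(n/2) = 0.2124 × √(41/2) = 0.9616
Critical value for a two-sided test at α = 0.1: z_{α/2} = 1.645.
Power = Φ(λ − 1.645) + Φ(−λ − 1.645) = Φ(-0.683) + Φ(-2.606) = 0.2472 + 0.0046 = 0.2518.

Power ≈ 0.252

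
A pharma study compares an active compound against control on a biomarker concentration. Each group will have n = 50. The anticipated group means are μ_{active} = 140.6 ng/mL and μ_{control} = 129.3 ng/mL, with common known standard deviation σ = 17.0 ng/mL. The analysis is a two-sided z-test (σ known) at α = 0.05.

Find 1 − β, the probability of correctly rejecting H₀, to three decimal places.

Power ≈ 0.914

Standardized effect: d = |μ_{active} − μ_{control}| / σ = |140.6 − 129.3| / 17.0 = 0.6647
Noncentrality parameter: δ = d·√(n/2) = 0.6647 × √(50/2) = 3.3235
Critical value for a two-sided test at α = 0.05: z_{α/2} = 1.960.
Power = Φ(δ − 1.960) + Φ(−δ − 1.960) = Φ(1.364) + Φ(-5.283) = 0.9136 + 0.0000 = 0.9136.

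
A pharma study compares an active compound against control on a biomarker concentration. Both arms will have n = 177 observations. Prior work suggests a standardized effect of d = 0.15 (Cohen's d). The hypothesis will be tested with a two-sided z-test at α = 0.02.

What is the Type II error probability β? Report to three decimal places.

β ≈ 0.820

Noncentrality parameter: δ = d·√(n/2) = 0.15 × √(177/2) = 1.4111
Two-sided α = 0.02 → critical value z_{0.01} = 2.326.
Power = Φ(δ − 2.326) + Φ(−δ − 2.326) = Φ(-0.915) + Φ(-3.737) = 0.1800 + 0.0001 = 0.1801.
Type II error: β = 1 − power = 1 − 0.1801 = 0.8199.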